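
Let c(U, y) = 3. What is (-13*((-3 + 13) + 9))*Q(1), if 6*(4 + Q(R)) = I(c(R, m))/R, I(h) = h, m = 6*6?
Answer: 1729/2 ≈ 864.50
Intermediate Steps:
m = 36
Q(R) = -4 + 1/(2*R) (Q(R) = -4 + (3/R)/6 = -4 + 1/(2*R))
(-13*((-3 + 13) + 9))*Q(1) = (-13*((-3 + 13) + 9))*(-4 + (1/2)/1) = (-13*(10 + 9))*(-4 + (1/2)*1) = (-13*19)*(-4 + 1/2) = -247*(-7/2) = 1729/2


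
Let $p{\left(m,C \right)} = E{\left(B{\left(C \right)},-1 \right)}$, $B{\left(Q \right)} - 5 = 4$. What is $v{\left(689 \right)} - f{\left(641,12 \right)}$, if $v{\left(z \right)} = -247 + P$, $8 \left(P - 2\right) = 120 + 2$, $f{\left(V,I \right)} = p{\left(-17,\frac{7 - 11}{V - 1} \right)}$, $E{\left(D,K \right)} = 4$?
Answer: $- \frac{935}{4} \approx -233.75$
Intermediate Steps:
$B{\left(Q \right)} = 9$ ($B{\left(Q \right)} = 5 + 4 = 9$)
$p{\left(m,C \right)} = 4$
$f{\left(V,I \right)} = 4$
$P = \frac{69}{4}$ ($P = 2 + \frac{120 + 2}{8} = 2 + \frac{1}{8} \cdot 122 = 2 + \frac{61}{4} = \frac{69}{4} \approx 17.25$)
$v{\left(z \right)} = - \frac{919}{4}$ ($v{\left(z \right)} = -247 + \frac{69}{4} = - \frac{919}{4}$)
$v{\left(689 \right)} - f{\left(641,12 \right)} = - \frac{919}{4} - 4 = - \frac{935}{4}$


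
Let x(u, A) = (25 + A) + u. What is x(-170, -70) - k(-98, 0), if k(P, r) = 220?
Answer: -435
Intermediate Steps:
x(u, A) = 25 + A + u
x(-170, -70) - k(-98, 0) = (25 - 70 - 170) - 1*220 = -215 - 220 = -435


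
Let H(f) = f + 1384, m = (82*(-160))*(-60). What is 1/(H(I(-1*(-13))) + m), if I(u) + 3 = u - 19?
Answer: 1/788575 ≈ 1.2681e-6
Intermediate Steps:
I(u) = -22 + u (I(u) = -3 + (u - 19) = -3 + (-19 + u) = -22 + u)
m = 787200 (m = -13120*(-60) = 787200)
H(f) = 1384 + f
1/(H(I(-1*(-13))) + m) = 1/((1384 + (-22 - 1*(-13))) + 787200) = 1/((1384 + (-22 + 13)) + 787200) = 1/((1384 - 9) + 787200) = 1/(1375 + 787200) = 1/788575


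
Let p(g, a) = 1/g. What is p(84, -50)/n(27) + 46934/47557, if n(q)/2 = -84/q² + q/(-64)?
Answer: 2713460978/2780705347 ≈ 0.97582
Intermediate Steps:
n(q) = -168/q² - q/32 (n(q) = 2*(-84/q² + q/(-64)) = 2*(-84/q² + q*(-1/64)) = 2*(-84/q² - q/64) = -168/q² - q/32)
p(84, -50)/n(27) + 46934/47557 = 1/(84*(-168/27² - 1/32*27)) + 46934/47557 = 1/(84*(-168*1/729 - 27/32)) + 46934*(1/47557) = 1/(84*(-56/243 - 27/32)) + 46934/47557 = 1/(84*(-8353/7776)) + 46934/47557 = (1/84)*(-7776/8353) + 46934/47557 = -648/58471 + 46934/47557 = 2713460978/2780705347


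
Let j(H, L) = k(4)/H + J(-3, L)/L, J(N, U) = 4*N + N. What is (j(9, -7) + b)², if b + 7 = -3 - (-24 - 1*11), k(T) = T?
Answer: 3020644/3969 ≈ 761.06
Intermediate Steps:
b = 25 (b = -7 + (-3 - (-24 - 1*11)) = -7 + (-3 - (-24 - 11)) = -7 + (-3 - 1*(-35)) = -7 + (-3 + 35) = -7 + 32 = 25)
J(N, U) = 5*N
j(H, L) = -15/L + 4/H (j(H, L) = 4/H + (5*(-3))/L = 4/H - 15/L = -15/L + 4/H)
(j(9, -7) + b)² = ((-15/(-7) + 4/9) + 25)² = ((-15*(-⅐) + 4*(⅑)) + 25)² = ((15/7 + 4/9) + 25)² = (163/63 + 25)² = (1738/63)² = 3020644/3969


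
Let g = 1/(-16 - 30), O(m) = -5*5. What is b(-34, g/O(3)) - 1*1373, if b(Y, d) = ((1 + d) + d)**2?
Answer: -453616349/330625 ≈ -1372.0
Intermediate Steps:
O(m) = -25
g = -1/46 (g = 1/(-46) = -1/46 ≈ -0.021739)
b(Y, d) = (1 + 2*d)**2
b(-34, g/O(3)) - 1*1373 = (1 + 2*(-1/46/(-25)))**2 - 1*1373 = (1 + 2*(-1/46*(-1/25)))**2 - 1373 = (1 + 2*(1/1150))**2 - 1373 = (1 + 1/575)**2 - 1373 = (576/575)**2 - 1373 = 331776/330625 - 1373 = -453616349/330625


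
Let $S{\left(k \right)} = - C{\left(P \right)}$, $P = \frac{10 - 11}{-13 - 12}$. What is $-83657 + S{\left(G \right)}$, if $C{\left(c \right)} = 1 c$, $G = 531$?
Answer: $- \frac{2091426}{25} \approx -83657.0$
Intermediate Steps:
$P = \frac{1}{25}$ ($P = - \frac{1}{-25} = \left(-1\right) \left(- \frac{1}{25}\right) = \frac{1}{25} \approx 0.04$)
$C{\left(c \right)} = c$
$S{\left(k \right)} = - \frac{1}{25}$ ($S{\left(k \right)} = \left(-1\right) \frac{1}{25} = - \frac{1}{25}$)
$-83657 + S{\left(G \right)} = -83657 - \frac{1}{25} = - \frac{2091426}{25}$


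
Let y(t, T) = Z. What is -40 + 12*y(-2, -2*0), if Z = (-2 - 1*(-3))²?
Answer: -28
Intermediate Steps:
Z = 1 (Z = (-2 + 3)² = 1² = 1)
y(t, T) = 1
-40 + 12*y(-2, -2*0) = -40 + 12*1 = -40 + 12 = -28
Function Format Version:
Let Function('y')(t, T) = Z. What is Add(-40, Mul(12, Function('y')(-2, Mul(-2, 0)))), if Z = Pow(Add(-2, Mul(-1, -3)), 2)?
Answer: -28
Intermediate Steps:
Z = 1 (Z = Pow(Add(-2, 3), 2) = Pow(1, 2) = 1)
Function('y')(t, T) = 1
Add(-40, Mul(12, Function('y')(-2, Mul(-2, 0)))) = Add(-40, Mul(12, 1)) = Add(-40, 12) = -28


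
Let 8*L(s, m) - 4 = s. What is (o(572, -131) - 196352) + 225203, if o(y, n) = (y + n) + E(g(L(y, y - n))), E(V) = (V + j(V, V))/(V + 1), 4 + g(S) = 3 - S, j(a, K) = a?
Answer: 1054585/36 ≈ 29294.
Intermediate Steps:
L(s, m) = ½ + s/8
g(S) = -1 - S (g(S) = -4 + (3 - S) = -1 - S)
E(V) = 2*V/(1 + V) (E(V) = (V + V)/(V + 1) = (2*V)/(1 + V) = 2*V/(1 + V))
o(y, n) = n + y + 2*(-3/2 - y/8)/(-½ - y/8) (o(y, n) = (y + n) + 2*(-1 - (½ + y/8))/(1 + (-1 - (½ + y/8))) = (n + y) + 2*(-1 + (-½ - y/8))/(1 + (-1 + (-½ - y/8))) = (n + y) + 2*(-3/2 - y/8)/(1 + (-3/2 - y/8)) = (n + y) + 2*(-3/2 - y/8)/(-½ - y/8) = n + y + 2*(-3/2 - y/8)/(-½ - y/8))
(o(572, -131) - 196352) + 225203 = ((24 + 2*572 + (4 + 572)*(-131 + 572))/(4 + 572) - 196352) + 225203 = ((24 + 1144 + 576*441)/576 - 196352) + 225203 = ((24 + 1144 + 254016)/576 - 196352) + 225203 = ((1/576)*255184 - 196352) + 225203 = (15949/36 - 196352) + 225203 = -7052723/36 + 225203 = 1054585/36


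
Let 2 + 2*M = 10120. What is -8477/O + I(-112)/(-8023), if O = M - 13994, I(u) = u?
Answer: 69011691/71685505 ≈ 0.96270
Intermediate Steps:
M = 5059 (M = -1 + (1/2)*10120 = -1 + 5060 = 5059)
O = -8935 (O = 5059 - 13994 = -8935)
-8477/O + I(-112)/(-8023) = -8477/(-8935) - 112/(-8023) = -8477*(-1/8935) - 112*(-1/8023) = 8477/8935 + 112/8023 = 69011691/71685505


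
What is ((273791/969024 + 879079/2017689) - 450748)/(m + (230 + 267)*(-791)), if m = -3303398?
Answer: 41966483649451573/344162155260974400 ≈ 0.12194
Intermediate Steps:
((273791/969024 + 879079/2017689) - 450748)/(m + (230 + 267)*(-791)) = ((273791/969024 + 879079/2017689) - 450748)/(-3303398 + (230 + 267)*(-791)) = ((273791*(1/969024) + 879079*(1/2017689)) - 450748)/(-3303398 + 497*(-791)) = ((39113/138432 + 879079/2017689) - 450748)/(-3303398 - 393127) = (66870177995/93104241216 - 450748)/(-3696525) = -41966483649451573/93104241216*(-1/3696525) = 41966483649451573/344162155260974400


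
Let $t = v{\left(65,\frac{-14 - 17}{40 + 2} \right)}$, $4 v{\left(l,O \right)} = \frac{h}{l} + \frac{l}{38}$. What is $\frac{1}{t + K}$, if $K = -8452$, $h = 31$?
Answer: $- \frac{9880}{83500357} \approx -0.00011832$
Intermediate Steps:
$v{\left(l,O \right)} = \frac{l}{152} + \frac{31}{4 l}$ ($v{\left(l,O \right)} = \frac{\frac{31}{l} + \frac{l}{38}}{4} = \frac{l}{152} + \frac{31}{4 l}$)
$t = \frac{5403}{9880}$ ($t = \frac{1178 + 65^{2}}{152 \cdot 65} = \frac{1}{152} \cdot \frac{1}{65} \left(1178 + 4225\right) = \frac{1}{152} \cdot \frac{1}{65} \cdot 5403 = \frac{5403}{9880} \approx 0.54686$)
$\frac{1}{t + K} = \frac{1}{\frac{5403}{9880} - 8452} = \frac{1}{- \frac{83500357}{9880}} = - \frac{9880}{83500357}$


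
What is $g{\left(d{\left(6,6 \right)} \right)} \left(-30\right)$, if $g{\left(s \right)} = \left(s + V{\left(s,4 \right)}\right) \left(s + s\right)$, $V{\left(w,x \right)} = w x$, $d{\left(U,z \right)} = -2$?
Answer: $-1200$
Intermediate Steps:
$g{\left(s \right)} = 10 s^{2}$ ($g{\left(s \right)} = \left(s + s 4\right) \left(s + s\right) = \left(s + 4 s\right) 2 s = 5 s 2 s = 10 s^{2}$)
$g{\left(d{\left(6,6 \right)} \right)} \left(-30\right) = 10 \left(-2\right)^{2} \left(-30\right) = 10 \cdot 4 \left(-30\right) = 40 \left(-30\right) = -1200$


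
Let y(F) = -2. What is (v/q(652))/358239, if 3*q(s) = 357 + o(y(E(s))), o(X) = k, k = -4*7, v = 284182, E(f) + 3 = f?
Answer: 284182/39286877 ≈ 0.0072335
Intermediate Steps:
E(f) = -3 + f
k = -28
o(X) = -28
q(s) = 329/3 (q(s) = (357 - 28)/3 = (1/3)*329 = 329/3)
(v/q(652))/358239 = (284182/(329/3))/358239 = (284182*(3/329))*(1/358239) = (852546/329)*(1/358239) = 284182/39286877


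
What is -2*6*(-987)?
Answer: 11844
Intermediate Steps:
-2*6*(-987) = -12*(-987) = 11844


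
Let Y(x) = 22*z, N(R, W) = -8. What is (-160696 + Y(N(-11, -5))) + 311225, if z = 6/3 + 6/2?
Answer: 150639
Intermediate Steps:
z = 5 (z = 6*(⅓) + 6*(½) = 2 + 3 = 5)
Y(x) = 110 (Y(x) = 22*5 = 110)
(-160696 + Y(N(-11, -5))) + 311225 = (-160696 + 110) + 311225 = -160586 + 311225 = 150639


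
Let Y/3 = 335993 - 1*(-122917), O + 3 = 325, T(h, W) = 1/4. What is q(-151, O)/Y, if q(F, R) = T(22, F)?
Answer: 1/5506920 ≈ 1.8159e-7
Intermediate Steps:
T(h, W) = ¼
O = 322 (O = -3 + 325 = 322)
q(F, R) = ¼
Y = 1376730 (Y = 3*(335993 - 1*(-122917)) = 3*(335993 + 122917) = 3*458910 = 1376730)
q(-151, O)/Y = (¼)/1376730 = (¼)*(1/1376730) = 1/5506920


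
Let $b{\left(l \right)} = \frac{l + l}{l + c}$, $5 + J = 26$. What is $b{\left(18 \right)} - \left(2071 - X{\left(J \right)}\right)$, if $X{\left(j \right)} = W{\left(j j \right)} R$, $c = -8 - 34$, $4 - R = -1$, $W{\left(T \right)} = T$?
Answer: $\frac{265}{2} \approx 132.5$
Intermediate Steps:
$J = 21$ ($J = -5 + 26 = 21$)
$R = 5$ ($R = 4 - -1 = 4 + 1 = 5$)
$c = -42$ ($c = -8 - 34 = -42$)
$X{\left(j \right)} = 5 j^{2}$ ($X{\left(j \right)} = j j 5 = j^{2} \cdot 5 = 5 j^{2}$)
$b{\left(l \right)} = \frac{2 l}{-42 + l}$ ($b{\left(l \right)} = \frac{l + l}{l - 42} = \frac{2 l}{-42 + l}$)
$b{\left(18 \right)} - \left(2071 - X{\left(J \right)}\right) = 2 \cdot 18 \frac{1}{-42 + 18} - \left(2071 - 5 \cdot 21^{2}\right) = 2 \cdot 18 \frac{1}{-24} - \left(2071 - 5 \cdot 441\right) = 2 \cdot 18 \left(- \frac{1}{24}\right) - \left(2071 - 2205\right) = - \frac{3}{2} - \left(2071 - 2205\right) = - \frac{3}{2} - -134 = - \frac{3}{2} + 134 = \frac{265}{2}$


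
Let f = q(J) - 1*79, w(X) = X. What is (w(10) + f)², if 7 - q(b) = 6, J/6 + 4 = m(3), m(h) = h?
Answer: 4624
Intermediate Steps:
J = -6 (J = -24 + 6*3 = -24 + 18 = -6)
q(b) = 1 (q(b) = 7 - 1*6 = 7 - 6 = 1)
f = -78 (f = 1 - 1*79 = 1 - 79 = -78)
(w(10) + f)² = (10 - 78)² = (-68)² = 4624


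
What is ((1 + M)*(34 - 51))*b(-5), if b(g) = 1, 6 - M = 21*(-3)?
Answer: -1190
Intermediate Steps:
M = 69 (M = 6 - 21*(-3) = 6 - 1*(-63) = 6 + 63 = 69)
((1 + M)*(34 - 51))*b(-5) = ((1 + 69)*(34 - 51))*1 = (70*(-17))*1 = -1190*1 = -1190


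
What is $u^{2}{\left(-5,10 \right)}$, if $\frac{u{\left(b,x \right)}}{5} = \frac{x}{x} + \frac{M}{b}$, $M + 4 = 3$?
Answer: $36$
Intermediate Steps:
$M = -1$ ($M = -4 + 3 = -1$)
$u{\left(b,x \right)} = 5 - \frac{5}{b}$ ($u{\left(b,x \right)} = 5 \left(\frac{x}{x} - \frac{1}{b}\right) = 5 \left(1 - \frac{1}{b}\right) = 5 - \frac{5}{b}$)
$u^{2}{\left(-5,10 \right)} = \left(5 - \frac{5}{-5}\right)^{2} = \left(5 - -1\right)^{2} = \left(5 + 1\right)^{2} = 6^{2} = 36$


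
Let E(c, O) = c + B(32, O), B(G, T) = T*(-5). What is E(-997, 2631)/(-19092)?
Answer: 3538/4773 ≈ 0.74125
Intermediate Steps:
B(G, T) = -5*T
E(c, O) = c - 5*O
E(-997, 2631)/(-19092) = (-997 - 5*2631)/(-19092) = (-997 - 13155)*(-1/19092) = -14152*(-1/19092) = 3538/4773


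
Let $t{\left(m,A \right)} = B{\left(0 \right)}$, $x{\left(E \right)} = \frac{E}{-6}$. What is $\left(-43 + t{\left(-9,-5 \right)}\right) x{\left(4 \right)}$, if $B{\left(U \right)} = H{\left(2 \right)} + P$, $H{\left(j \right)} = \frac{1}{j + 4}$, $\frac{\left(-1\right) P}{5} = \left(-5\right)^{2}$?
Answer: $\frac{1007}{9} \approx 111.89$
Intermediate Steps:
$P = -125$ ($P = - 5 \left(-5\right)^{2} = \left(-5\right) 25 = -125$)
$H{\left(j \right)} = \frac{1}{4 + j}$
$x{\left(E \right)} = - \frac{E}{6}$ ($x{\left(E \right)} = E \left(- \frac{1}{6}\right) = - \frac{E}{6}$)
$B{\left(U \right)} = - \frac{749}{6}$ ($B{\left(U \right)} = \frac{1}{4 + 2} - 125 = \frac{1}{6} - 125 = - \frac{749}{6}$)
$t{\left(m,A \right)} = - \frac{749}{6}$
$\left(-43 + t{\left(-9,-5 \right)}\right) x{\left(4 \right)} = \left(-43 - \frac{749}{6}\right) \left(\left(- \frac{1}{6}\right) 4\right) = \left(- \frac{1007}{6}\right) \left(- \frac{2}{3}\right) = \frac{1007}{9}$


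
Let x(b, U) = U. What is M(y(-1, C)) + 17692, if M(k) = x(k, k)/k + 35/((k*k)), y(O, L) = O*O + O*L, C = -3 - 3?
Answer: 123856/7 ≈ 17694.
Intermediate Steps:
C = -6
y(O, L) = O² + L*O
M(k) = 1 + 35/k² (M(k) = k/k + 35/((k*k)) = 1 + 35/(k²) = 1 + 35/k²)
M(y(-1, C)) + 17692 = (1 + 35/(-(-6 - 1))²) + 17692 = (1 + 35/(-1*(-7))²) + 17692 = (1 + 35/7²) + 17692 = (1 + 35*(1/49)) + 17692 = (1 + 5/7) + 17692 = 12/7 + 17692 = 123856/7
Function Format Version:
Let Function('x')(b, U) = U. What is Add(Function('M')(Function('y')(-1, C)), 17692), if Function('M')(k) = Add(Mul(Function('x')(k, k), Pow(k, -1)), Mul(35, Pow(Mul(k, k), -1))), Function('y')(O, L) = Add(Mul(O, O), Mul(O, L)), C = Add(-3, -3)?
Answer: Rational(123856, 7) ≈ 17694.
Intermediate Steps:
C = -6
Function('y')(O, L) = Add(Pow(O, 2), Mul(L, O))
Function('M')(k) = Add(1, Mul(35, Pow(k, -2))) (Function('M')(k) = Add(Mul(k, Pow(k, -1)), Mul(35, Pow(Mul(k, k), -1))) = Add(1, Mul(35, Pow(Pow(k, 2), -1))) = Add(1, Mul(35, Pow(k, -2))))
Add(Function('M')(Function('y')(-1, C)), 17692) = Add(Add(1, Mul(35, Pow(Mul(-1, Add(-6, -1)), -2))), 17692) = Add(Add(1, Mul(35, Pow(Mul(-1, -7), -2))), 17692) = Add(Add(1, Mul(35, Pow(7, -2))), 17692) = Add(Add(1, Mul(35, Rational(1, 49))), 17692) = Add(Add(1, Rational(5, 7)), 17692) = Add(Rational(12, 7), 17692) = Rational(123856, 7)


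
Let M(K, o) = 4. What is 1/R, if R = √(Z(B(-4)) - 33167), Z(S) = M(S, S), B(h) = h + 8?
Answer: -I*√33163/33163 ≈ -0.0054913*I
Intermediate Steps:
B(h) = 8 + h
Z(S) = 4
R = I*√33163 (R = √(4 - 33167) = √(-33163) = I*√33163 ≈ 182.11*I)
1/R = 1/(I*√33163) = -I*√33163/33163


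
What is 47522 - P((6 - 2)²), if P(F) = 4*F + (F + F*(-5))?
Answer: 47522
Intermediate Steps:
P(F) = 0 (P(F) = 4*F + (F - 5*F) = 4*F - 4*F = 0)
47522 - P((6 - 2)²) = 47522 - 1*0 = 47522 + 0 = 47522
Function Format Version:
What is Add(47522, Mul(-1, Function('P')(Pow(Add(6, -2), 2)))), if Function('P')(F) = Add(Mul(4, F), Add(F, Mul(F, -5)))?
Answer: 47522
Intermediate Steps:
Function('P')(F) = 0 (Function('P')(F) = Add(Mul(4, F), Add(F, Mul(-5, F))) = Add(Mul(4, F), Mul(-4, F)) = 0)
Add(47522, Mul(-1, Function('P')(Pow(Add(6, -2), 2)))) = Add(47522, Mul(-1, 0)) = Add(47522, 0) = 47522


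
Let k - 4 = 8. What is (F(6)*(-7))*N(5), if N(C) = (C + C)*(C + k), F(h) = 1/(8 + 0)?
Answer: -595/4 ≈ -148.75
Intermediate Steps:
F(h) = ⅛ (F(h) = 1/8 = ⅛)
k = 12 (k = 4 + 8 = 12)
N(C) = 2*C*(12 + C) (N(C) = (C + C)*(C + 12) = (2*C)*(12 + C) = 2*C*(12 + C))
(F(6)*(-7))*N(5) = ((⅛)*(-7))*(2*5*(12 + 5)) = -7*5*17/4 = -7/8*170 = -595/4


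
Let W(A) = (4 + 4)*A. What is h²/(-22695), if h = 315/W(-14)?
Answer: -135/387328 ≈ -0.00034854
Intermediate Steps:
W(A) = 8*A
h = -45/16 (h = 315/((8*(-14))) = 315/(-112) = 315*(-1/112) = -45/16 ≈ -2.8125)
h²/(-22695) = (-45/16)²/(-22695) = (2025/256)*(-1/22695) = -135/387328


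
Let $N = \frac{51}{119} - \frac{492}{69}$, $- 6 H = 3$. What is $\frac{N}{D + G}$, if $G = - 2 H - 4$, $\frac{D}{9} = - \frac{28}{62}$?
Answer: $\frac{33449}{35259} \approx 0.94867$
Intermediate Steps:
$D = - \frac{126}{31}$ ($D = 9 \left(- \frac{28}{62}\right) = 9 \left(\left(-28\right) \frac{1}{62}\right) = 9 \left(- \frac{14}{31}\right) = - \frac{126}{31} \approx -4.0645$)
$H = - \frac{1}{2}$ ($H = \left(- \frac{1}{6}\right) 3 = - \frac{1}{2} \approx -0.5$)
$G = -3$ ($G = \left(-2\right) \left(- \frac{1}{2}\right) - 4 = 1 - 4 = -3$)
$N = - \frac{1079}{161}$ ($N = 51 \cdot \frac{1}{119} - \frac{164}{23} = \frac{3}{7} - \frac{164}{23} = - \frac{1079}{161} \approx -6.7019$)
$\frac{N}{D + G} = - \frac{1079}{161 \left(- \frac{126}{31} - 3\right)} = - \frac{1079}{161 \left(- \frac{219}{31}\right)} = \left(- \frac{1079}{161}\right) \left(- \frac{31}{219}\right) = \frac{33449}{35259}$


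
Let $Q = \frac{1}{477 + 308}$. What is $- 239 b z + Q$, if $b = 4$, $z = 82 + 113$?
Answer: $- \frac{146339699}{785} \approx -1.8642 \cdot 10^{5}$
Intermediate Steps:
$z = 195$
$Q = \frac{1}{785} \approx 0.0012739$
$- 239 b z + Q = - 239 \cdot 4 \cdot 195 + \frac{1}{785} = \left(-239\right) 780 + \frac{1}{785} = -186420 + \frac{1}{785} = - \frac{146339699}{785}$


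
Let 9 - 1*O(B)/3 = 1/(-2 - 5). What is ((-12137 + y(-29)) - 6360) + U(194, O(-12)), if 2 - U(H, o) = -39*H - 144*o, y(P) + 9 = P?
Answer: -49121/7 ≈ -7017.3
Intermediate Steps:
y(P) = -9 + P
O(B) = 192/7 (O(B) = 27 - 3/(-2 - 5) = 27 - 3/(-7) = 27 - 3*(-⅐) = 27 + 3/7 = 192/7)
U(H, o) = 2 + 39*H + 144*o (U(H, o) = 2 - (-39*H - 144*o) = 2 - (-144*o - 39*H) = 2 + (39*H + 144*o) = 2 + 39*H + 144*o)
((-12137 + y(-29)) - 6360) + U(194, O(-12)) = ((-12137 + (-9 - 29)) - 6360) + (2 + 39*194 + 144*(192/7)) = ((-12137 - 38) - 6360) + (2 + 7566 + 27648/7) = (-12175 - 6360) + 80624/7 = -18535 + 80624/7 = -49121/7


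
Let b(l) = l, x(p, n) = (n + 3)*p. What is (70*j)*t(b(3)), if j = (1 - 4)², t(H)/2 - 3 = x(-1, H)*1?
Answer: -3780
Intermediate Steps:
x(p, n) = p*(3 + n) (x(p, n) = (3 + n)*p = p*(3 + n))
t(H) = -2*H (t(H) = 6 + 2*(-(3 + H)*1) = 6 + 2*((-3 - H)*1) = 6 + 2*(-3 - H) = 6 + (-6 - 2*H) = -2*H)
j = 9 (j = (-3)² = 9)
(70*j)*t(b(3)) = (70*9)*(-2*3) = 630*(-6) = -3780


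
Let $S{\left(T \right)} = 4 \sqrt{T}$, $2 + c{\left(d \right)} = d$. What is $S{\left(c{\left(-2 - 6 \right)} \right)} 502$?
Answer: $2008 i \sqrt{10} \approx 6349.9 i$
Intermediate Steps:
$c{\left(d \right)} = -2 + d$
$S{\left(c{\left(-2 - 6 \right)} \right)} 502 = 4 \sqrt{-2 - 8} \cdot 502 = 4 \sqrt{-10} \cdot 502 = 4 i \sqrt{10} \cdot 502 = 2008 i \sqrt{10}$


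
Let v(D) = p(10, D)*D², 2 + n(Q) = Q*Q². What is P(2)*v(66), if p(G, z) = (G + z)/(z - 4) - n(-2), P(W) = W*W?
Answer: 6063552/31 ≈ 1.9560e+5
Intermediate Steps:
P(W) = W²
n(Q) = -2 + Q³ (n(Q) = -2 + Q*Q² = -2 + Q³)
p(G, z) = 10 + (G + z)/(-4 + z) (p(G, z) = (G + z)/(z - 4) - (-2 + (-2)³) = (G + z)/(-4 + z) - (-2 - 8) = (G + z)/(-4 + z) - 1*(-10) = (G + z)/(-4 + z) + 10 = 10 + (G + z)/(-4 + z))
v(D) = D²*(-30 + 11*D)/(-4 + D) (v(D) = ((-40 + 10 + 11*D)/(-4 + D))*D² = ((-30 + 11*D)/(-4 + D))*D² = D²*(-30 + 11*D)/(-4 + D))
P(2)*v(66) = 2²*(66²*(-30 + 11*66)/(-4 + 66)) = 4*(4356*(-30 + 726)/62) = 4*(4356*(1/62)*696) = 4*(1515888/31) = 6063552/31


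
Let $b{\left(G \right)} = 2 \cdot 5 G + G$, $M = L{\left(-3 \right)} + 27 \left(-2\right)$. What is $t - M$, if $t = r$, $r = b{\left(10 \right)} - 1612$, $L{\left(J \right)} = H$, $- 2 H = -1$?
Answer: $- \frac{2897}{2} \approx -1448.5$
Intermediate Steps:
$H = \frac{1}{2}$ ($H = \left(- \frac{1}{2}\right) \left(-1\right) = \frac{1}{2} \approx 0.5$)
$L{\left(J \right)} = \frac{1}{2}$
$M = - \frac{107}{2}$ ($M = \frac{1}{2} + 27 \left(-2\right) = \frac{1}{2} - 54 = - \frac{107}{2} \approx -53.5$)
$b{\left(G \right)} = 11 G$ ($b{\left(G \right)} = 10 G + G = 11 G$)
$r = -1502$ ($r = 11 \cdot 10 - 1612 = 110 - 1612 = -1502$)
$t = -1502$
$t - M = -1502 - - \frac{107}{2} = -1502 + \frac{107}{2} = - \frac{2897}{2}$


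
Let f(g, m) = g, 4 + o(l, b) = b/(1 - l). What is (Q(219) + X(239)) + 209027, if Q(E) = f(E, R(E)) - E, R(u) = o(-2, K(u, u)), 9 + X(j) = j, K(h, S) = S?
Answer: 209257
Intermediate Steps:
X(j) = -9 + j
o(l, b) = -4 + b/(1 - l)
R(u) = -4 + u/3 (R(u) = (4 - u - 4*(-2))/(-1 - 2) = (4 - u + 8)/(-3) = -(12 - u)/3 = -4 + u/3)
Q(E) = 0 (Q(E) = E - E = 0)
(Q(219) + X(239)) + 209027 = (0 + (-9 + 239)) + 209027 = (0 + 230) + 209027 = 230 + 209027 = 209257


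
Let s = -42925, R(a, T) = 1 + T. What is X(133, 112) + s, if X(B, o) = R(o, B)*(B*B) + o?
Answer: 2327513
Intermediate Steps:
X(B, o) = o + B²*(1 + B) (X(B, o) = (1 + B)*(B*B) + o = (1 + B)*B² + o = B²*(1 + B) + o = o + B²*(1 + B))
X(133, 112) + s = (112 + 133²*(1 + 133)) - 42925 = (112 + 17689*134) - 42925 = (112 + 2370326) - 42925 = 2370438 - 42925 = 2327513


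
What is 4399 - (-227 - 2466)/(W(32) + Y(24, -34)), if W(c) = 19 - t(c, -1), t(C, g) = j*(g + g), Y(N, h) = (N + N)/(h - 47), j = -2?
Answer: 1783922/389 ≈ 4585.9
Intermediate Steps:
Y(N, h) = 2*N/(-47 + h) (Y(N, h) = (2*N)/(-47 + h) = 2*N/(-47 + h))
t(C, g) = -4*g (t(C, g) = -2*(g + g) = -4*g)
W(c) = 15 (W(c) = 19 - (-4)*(-1) = 19 - 1*4 = 19 - 4 = 15)
4399 - (-227 - 2466)/(W(32) + Y(24, -34)) = 4399 - (-227 - 2466)/(15 + 2*24/(-47 - 34)) = 4399 - (-2693)/(15 + 2*24/(-81)) = 4399 - (-2693)/(15 + 2*24*(-1/81)) = 4399 - (-2693)/(15 - 16/27) = 4399 - (-2693)/389/27 = 4399 - (-2693)*27/389 = 4399 - 1*(-72711/389) = 4399 + 72711/389 = 1783922/389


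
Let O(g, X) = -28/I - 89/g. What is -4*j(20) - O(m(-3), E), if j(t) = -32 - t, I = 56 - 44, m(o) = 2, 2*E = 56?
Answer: 1529/6 ≈ 254.83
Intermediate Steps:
E = 28 (E = (½)*56 = 28)
I = 12
O(g, X) = -7/3 - 89/g (O(g, X) = -28/12 - 89/g = -28*1/12 - 89/g = -7/3 - 89/g)
-4*j(20) - O(m(-3), E) = -4*(-32 - 1*20) - (-7/3 - 89/2) = -4*(-32 - 20) - (-7/3 - 89*½) = -4*(-52) - (-7/3 - 89/2) = 208 - 1*(-281/6) = 208 + 281/6 = 1529/6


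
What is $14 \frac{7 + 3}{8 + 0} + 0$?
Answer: $\frac{35}{2} \approx 17.5$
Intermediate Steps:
$14 \frac{7 + 3}{8 + 0} + 0 = 14 \cdot \frac{10}{8} + 0 = 14 \cdot 10 \cdot \frac{1}{8} + 0 = 14 \cdot \frac{5}{4} + 0 = \frac{35}{2} + 0 = \frac{35}{2}$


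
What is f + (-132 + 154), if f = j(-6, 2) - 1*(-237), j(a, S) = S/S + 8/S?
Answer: 264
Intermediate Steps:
j(a, S) = 1 + 8/S
f = 242 (f = (8 + 2)/2 - 1*(-237) = (½)*10 + 237 = 5 + 237 = 242)
f + (-132 + 154) = 242 + (-132 + 154) = 242 + 22 = 264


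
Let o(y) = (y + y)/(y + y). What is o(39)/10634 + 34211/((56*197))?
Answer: 181905403/58657144 ≈ 3.1012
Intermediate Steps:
o(y) = 1 (o(y) = (2*y)/((2*y)) = (2*y)*(1/(2*y)) = 1)
o(39)/10634 + 34211/((56*197)) = 1/10634 + 34211/((56*197)) = 1*(1/10634) + 34211/11032 = 1/10634 + 34211*(1/11032) = 1/10634 + 34211/11032 = 181905403/58657144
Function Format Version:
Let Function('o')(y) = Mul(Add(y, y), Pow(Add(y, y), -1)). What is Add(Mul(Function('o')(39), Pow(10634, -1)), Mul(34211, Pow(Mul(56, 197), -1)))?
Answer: Rational(181905403, 58657144) ≈ 3.1012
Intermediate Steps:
Function('o')(y) = 1 (Function('o')(y) = Mul(Mul(2, y), Pow(Mul(2, y), -1)) = Mul(Mul(2, y), Mul(Rational(1, 2), Pow(y, -1))) = 1)
Add(Mul(Function('o')(39), Pow(10634, -1)), Mul(34211, Pow(Mul(56, 197), -1))) = Add(Mul(1, Pow(10634, -1)), Mul(34211, Pow(Mul(56, 197), -1))) = Add(Mul(1, Rational(1, 10634)), Mul(34211, Pow(11032, -1))) = Add(Rational(1, 10634), Mul(34211, Rational(1, 11032))) = Add(Rational(1, 10634), Rational(34211, 11032)) = Rational(181905403, 58657144)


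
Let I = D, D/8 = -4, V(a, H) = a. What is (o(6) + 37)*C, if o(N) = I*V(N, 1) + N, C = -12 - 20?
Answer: 4768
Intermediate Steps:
D = -32 (D = 8*(-4) = -32)
C = -32
I = -32
o(N) = -31*N (o(N) = -32*N + N = -31*N)
(o(6) + 37)*C = (-31*6 + 37)*(-32) = (-186 + 37)*(-32) = -149*(-32) = 4768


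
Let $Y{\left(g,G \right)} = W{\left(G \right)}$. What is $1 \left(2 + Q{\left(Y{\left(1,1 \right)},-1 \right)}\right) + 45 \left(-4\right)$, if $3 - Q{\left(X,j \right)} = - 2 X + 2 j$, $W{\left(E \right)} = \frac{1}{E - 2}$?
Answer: $-175$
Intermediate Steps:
$W{\left(E \right)} = \frac{1}{-2 + E}$
$Y{\left(g,G \right)} = \frac{1}{-2 + G}$
$Q{\left(X,j \right)} = 3 - 2 j + 2 X$ ($Q{\left(X,j \right)} = 3 - \left(- 2 X + 2 j\right) = 3 + \left(- 2 j + 2 X\right) = 3 - 2 j + 2 X$)
$1 \left(2 + Q{\left(Y{\left(1,1 \right)},-1 \right)}\right) + 45 \left(-4\right) = 1 \left(2 + \left(3 - -2 + \frac{2}{-2 + 1}\right)\right) + 45 \left(-4\right) = 1 \left(2 + \left(3 + 2 + \frac{2}{-1}\right)\right) - 180 = 1 \left(2 + \left(3 + 2 + 2 \left(-1\right)\right)\right) - 180 = 1 \left(2 + \left(3 + 2 - 2\right)\right) - 180 = 1 \left(2 + 3\right) - 180 = 1 \cdot 5 - 180 = 5 - 180 = -175$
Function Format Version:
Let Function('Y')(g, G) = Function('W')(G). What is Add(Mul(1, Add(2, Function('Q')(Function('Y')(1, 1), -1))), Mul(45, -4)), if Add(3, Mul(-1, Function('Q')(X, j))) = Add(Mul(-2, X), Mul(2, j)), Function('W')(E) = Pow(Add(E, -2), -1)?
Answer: -175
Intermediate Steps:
Function('W')(E) = Pow(Add(-2, E), -1)
Function('Y')(g, G) = Pow(Add(-2, G), -1)
Function('Q')(X, j) = Add(3, Mul(-2, j), Mul(2, X)) (Function('Q')(X, j) = Add(3, Mul(-1, Add(Mul(-2, X), Mul(2, j)))) = Add(3, Add(Mul(-2, j), Mul(2, X))) = Add(3, Mul(-2, j), Mul(2, X)))
Add(Mul(1, Add(2, Function('Q')(Function('Y')(1, 1), -1))), Mul(45, -4)) = Add(Mul(1, Add(2, Add(3, Mul(-2, -1), Mul(2, Pow(Add(-2, 1), -1))))), Mul(45, -4)) = Add(Mul(1, Add(2, Add(3, 2, Mul(2, Pow(-1, -1))))), -180) = Add(Mul(1, Add(2, Add(3, 2, Mul(2, -1)))), -180) = Add(Mul(1, Add(2, Add(3, 2, -2))), -180) = Add(Mul(1, Add(2, 3)), -180) = Add(Mul(1, 5), -180) = Add(5, -180) = -175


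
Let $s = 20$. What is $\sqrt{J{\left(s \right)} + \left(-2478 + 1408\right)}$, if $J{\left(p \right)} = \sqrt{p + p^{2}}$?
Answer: $\sqrt{-1070 + 2 \sqrt{105}} \approx 32.396 i$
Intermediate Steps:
$\sqrt{J{\left(s \right)} + \left(-2478 + 1408\right)} = \sqrt{\sqrt{20 \left(1 + 20\right)} + \left(-2478 + 1408\right)} = \sqrt{\sqrt{20 \cdot 21} - 1070} = \sqrt{\sqrt{420} - 1070} = \sqrt{2 \sqrt{105} - 1070} = \sqrt{-1070 + 2 \sqrt{105}}$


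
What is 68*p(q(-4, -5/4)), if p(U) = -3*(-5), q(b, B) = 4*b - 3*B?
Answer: 1020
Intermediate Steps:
q(b, B) = -3*B + 4*b
p(U) = 15
68*p(q(-4, -5/4)) = 68*15 = 1020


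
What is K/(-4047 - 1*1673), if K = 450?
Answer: -45/572 ≈ -0.078671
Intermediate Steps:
K/(-4047 - 1*1673) = 450/(-4047 - 1*1673) = 450/(-4047 - 1673) = 450/(-5720) = 450*(-1/5720) = -45/572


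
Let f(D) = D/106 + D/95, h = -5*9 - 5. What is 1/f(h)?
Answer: -1007/1005 ≈ -1.0020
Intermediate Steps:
h = -50 (h = -45 - 5 = -50)
f(D) = 201*D/10070 (f(D) = D*(1/106) + D*(1/95) = D/106 + D/95 = 201*D/10070)
1/f(h) = 1/((201/10070)*(-50)) = 1/(-1005/1007) = -1007/1005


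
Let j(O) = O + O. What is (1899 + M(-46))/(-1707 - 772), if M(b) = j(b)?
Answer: -1807/2479 ≈ -0.72892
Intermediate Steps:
j(O) = 2*O
M(b) = 2*b
(1899 + M(-46))/(-1707 - 772) = (1899 + 2*(-46))/(-1707 - 772) = (1899 - 92)/(-2479) = 1807*(-1/2479) = -1807/2479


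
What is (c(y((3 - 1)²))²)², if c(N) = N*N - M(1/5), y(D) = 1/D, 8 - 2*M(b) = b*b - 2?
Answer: 14969849689921/25600000000 ≈ 584.76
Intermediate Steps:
M(b) = 5 - b²/2 (M(b) = 4 - (b*b - 2)/2 = 4 - (b² - 2)/2 = 4 - (-2 + b²)/2 = 4 + (1 - b²/2) = 5 - b²/2)
y(D) = 1/D
c(N) = -249/50 + N² (c(N) = N*N - (5 - (1/5)²/2) = N² - (5 - (⅕)²/2) = N² - (5 - ½*1/25) = N² - (5 - 1/50) = N² - 1*249/50 = N² - 249/50 = -249/50 + N²)
(c(y((3 - 1)²))²)² = ((-249/50 + (1/((3 - 1)²))²)²)² = ((-249/50 + (1/(2²))²)²)² = ((-249/50 + (1/4)²)²)² = ((-249/50 + (¼)²)²)² = ((-249/50 + 1/16)²)² = ((-1967/400)²)² = (3869089/160000)² = 14969849689921/25600000000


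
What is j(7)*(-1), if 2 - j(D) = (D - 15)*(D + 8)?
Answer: -122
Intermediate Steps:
j(D) = 2 - (-15 + D)*(8 + D) (j(D) = 2 - (D - 15)*(D + 8) = 2 - (-15 + D)*(8 + D))
j(7)*(-1) = (122 - 1*7**2 + 7*7)*(-1) = (122 - 1*49 + 49)*(-1) = (122 - 49 + 49)*(-1) = 122*(-1) = -122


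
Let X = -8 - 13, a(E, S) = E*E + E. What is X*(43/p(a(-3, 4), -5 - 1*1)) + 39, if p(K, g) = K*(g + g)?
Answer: 1237/24 ≈ 51.542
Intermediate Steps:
a(E, S) = E + E² (a(E, S) = E² + E = E + E²)
p(K, g) = 2*K*g (p(K, g) = K*(2*g) = 2*K*g)
X = -21
X*(43/p(a(-3, 4), -5 - 1*1)) + 39 = -903/(2*(-3*(1 - 3))*(-5 - 1*1)) + 39 = -903/(2*(-3*(-2))*(-5 - 1)) + 39 = -903/(2*6*(-6)) + 39 = -903/(-72) + 39 = -903*(-1)/72 + 39 = -21*(-43/72) + 39 = 301/24 + 39 = 1237/24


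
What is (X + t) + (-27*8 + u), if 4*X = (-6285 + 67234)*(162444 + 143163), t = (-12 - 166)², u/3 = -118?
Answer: 18626565499/4 ≈ 4.6566e+9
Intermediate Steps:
u = -354 (u = 3*(-118) = -354)
t = 31684 (t = (-178)² = 31684)
X = 18626441043/4 (X = ((-6285 + 67234)*(162444 + 143163))/4 = (60949*305607)/4 = (¼)*18626441043 = 18626441043/4 ≈ 4.6566e+9)
(X + t) + (-27*8 + u) = (18626441043/4 + 31684) + (-27*8 - 354) = 18626567779/4 + (-216 - 354) = 18626567779/4 - 570 = 18626565499/4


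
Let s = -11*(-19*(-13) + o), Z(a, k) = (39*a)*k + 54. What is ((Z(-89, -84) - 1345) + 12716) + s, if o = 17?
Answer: 300085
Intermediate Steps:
Z(a, k) = 54 + 39*a*k (Z(a, k) = 39*a*k + 54 = 54 + 39*a*k)
s = -2904 (s = -11*(-19*(-13) + 17) = -11*(247 + 17) = -11*264 = -2904)
((Z(-89, -84) - 1345) + 12716) + s = (((54 + 39*(-89)*(-84)) - 1345) + 12716) - 2904 = (((54 + 291564) - 1345) + 12716) - 2904 = ((291618 - 1345) + 12716) - 2904 = (290273 + 12716) - 2904 = 302989 - 2904 = 300085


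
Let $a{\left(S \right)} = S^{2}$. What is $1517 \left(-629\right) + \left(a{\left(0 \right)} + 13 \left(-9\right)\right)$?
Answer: $-954310$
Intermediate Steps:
$1517 \left(-629\right) + \left(a{\left(0 \right)} + 13 \left(-9\right)\right) = 1517 \left(-629\right) + \left(0^{2} + 13 \left(-9\right)\right) = -954193 + \left(0 - 117\right) = -954193 - 117 = -954310$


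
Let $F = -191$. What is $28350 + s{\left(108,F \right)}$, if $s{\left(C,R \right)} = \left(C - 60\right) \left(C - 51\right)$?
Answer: $31086$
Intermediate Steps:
$s{\left(C,R \right)} = \left(-60 + C\right) \left(-51 + C\right)$
$28350 + s{\left(108,F \right)} = 28350 + \left(3060 + 108^{2} - 11988\right) = 28350 + \left(3060 + 11664 - 11988\right) = 28350 + 2736 = 31086$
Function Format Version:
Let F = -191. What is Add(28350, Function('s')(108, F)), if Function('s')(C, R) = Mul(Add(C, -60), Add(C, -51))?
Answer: 31086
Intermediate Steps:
Function('s')(C, R) = Mul(Add(-60, C), Add(-51, C))
Add(28350, Function('s')(108, F)) = Add(28350, Add(3060, Pow(108, 2), Mul(-111, 108))) = Add(28350, Add(3060, 11664, -11988)) = Add(28350, 2736) = 31086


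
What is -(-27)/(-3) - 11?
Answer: -20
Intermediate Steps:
-(-27)/(-3) - 11 = -(-27)*(-1)/3 - 11 = -9*1 - 11 = -9 - 11 = -20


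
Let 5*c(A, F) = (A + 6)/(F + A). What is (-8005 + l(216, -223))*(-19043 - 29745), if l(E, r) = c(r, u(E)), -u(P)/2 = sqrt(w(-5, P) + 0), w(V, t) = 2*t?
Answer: 93731097439592/240005 + 254087904*sqrt(3)/240005 ≈ 3.9054e+8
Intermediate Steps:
u(P) = -2*sqrt(2)*sqrt(P) (u(P) = -2*sqrt(2*P + 0) = -2*sqrt(2)*sqrt(P))
c(A, F) = (6 + A)/(5*(A + F)) (c(A, F) = ((A + 6)/(F + A))/5 = ((6 + A)/(A + F))/5 = (6 + A)/(5*(A + F)))
l(E, r) = (6 + r)/(5*(r - 2*sqrt(2)*sqrt(E)))
(-8005 + l(216, -223))*(-19043 - 29745) = (-8005 + (6 - 223)/(5*(-223 - 2*sqrt(2)*sqrt(216))))*(-19043 - 29745) = (-8005 + (1/5)*(-217)/(-223 - 2*sqrt(2)*6*sqrt(6)))*(-48788) = (-8005 + (1/5)*(-217)/(-223 - 24*sqrt(3)))*(-48788) = (-8005 - 217/(5*(-223 - 24*sqrt(3))))*(-48788) = 390547940 + 10586996/(5*(-223 - 24*sqrt(3)))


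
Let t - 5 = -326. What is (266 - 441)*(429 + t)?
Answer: -18900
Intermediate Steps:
t = -321 (t = 5 - 326 = -321)
(266 - 441)*(429 + t) = (266 - 441)*(429 - 321) = -175*108 = -18900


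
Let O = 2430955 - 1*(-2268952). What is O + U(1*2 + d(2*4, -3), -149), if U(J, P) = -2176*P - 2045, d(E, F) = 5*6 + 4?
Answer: 5022086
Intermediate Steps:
d(E, F) = 34 (d(E, F) = 30 + 4 = 34)
O = 4699907 (O = 2430955 + 2268952 = 4699907)
U(J, P) = -2045 - 2176*P
O + U(1*2 + d(2*4, -3), -149) = 4699907 + (-2045 - 2176*(-149)) = 4699907 + (-2045 + 324224) = 4699907 + 322179 = 5022086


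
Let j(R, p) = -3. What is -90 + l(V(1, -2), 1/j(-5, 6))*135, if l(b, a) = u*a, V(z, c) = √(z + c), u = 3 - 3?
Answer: -90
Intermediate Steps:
u = 0
V(z, c) = √(c + z)
l(b, a) = 0 (l(b, a) = 0*a = 0)
-90 + l(V(1, -2), 1/j(-5, 6))*135 = -90 + 0*135 = -90 + 0 = -90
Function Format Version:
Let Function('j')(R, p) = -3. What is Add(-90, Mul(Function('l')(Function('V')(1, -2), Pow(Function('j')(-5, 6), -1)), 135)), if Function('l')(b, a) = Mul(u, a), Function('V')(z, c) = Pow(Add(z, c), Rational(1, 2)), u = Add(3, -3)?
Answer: -90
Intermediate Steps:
u = 0
Function('V')(z, c) = Pow(Add(c, z), Rational(1, 2))
Function('l')(b, a) = 0 (Function('l')(b, a) = Mul(0, a) = 0)
Add(-90, Mul(Function('l')(Function('V')(1, -2), Pow(Function('j')(-5, 6), -1)), 135)) = Add(-90, Mul(0, 135)) = Add(-90, 0) = -90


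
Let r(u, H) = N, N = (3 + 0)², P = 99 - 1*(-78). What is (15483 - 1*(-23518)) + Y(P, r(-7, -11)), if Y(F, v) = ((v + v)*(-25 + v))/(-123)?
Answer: 1599137/41 ≈ 39003.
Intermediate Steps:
P = 177 (P = 99 + 78 = 177)
N = 9 (N = 3² = 9)
r(u, H) = 9
Y(F, v) = -2*v*(-25 + v)/123 (Y(F, v) = ((2*v)*(-25 + v))*(-1/123) = (2*v*(-25 + v))*(-1/123) = -2*v*(-25 + v)/123)
(15483 - 1*(-23518)) + Y(P, r(-7, -11)) = (15483 - 1*(-23518)) + (2/123)*9*(25 - 1*9) = (15483 + 23518) + (2/123)*9*(25 - 9) = 39001 + (2/123)*9*16 = 39001 + 96/41 = 1599137/41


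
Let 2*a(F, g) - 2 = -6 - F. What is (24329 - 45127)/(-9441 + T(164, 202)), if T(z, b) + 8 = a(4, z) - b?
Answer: 20798/9655 ≈ 2.1541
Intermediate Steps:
a(F, g) = -2 - F/2 (a(F, g) = 1 + (-6 - F)/2 = 1 + (-3 - F/2) = -2 - F/2)
T(z, b) = -12 - b (T(z, b) = -8 + ((-2 - 1/2*4) - b) = -8 + ((-2 - 2) - b) = -8 + (-4 - b) = -12 - b)
(24329 - 45127)/(-9441 + T(164, 202)) = (24329 - 45127)/(-9441 + (-12 - 1*202)) = -20798/(-9441 + (-12 - 202)) = -20798/(-9441 - 214) = -20798/(-9655) = -20798*(-1/9655) = 20798/9655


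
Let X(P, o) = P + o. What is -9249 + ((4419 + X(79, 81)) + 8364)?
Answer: 3694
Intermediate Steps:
-9249 + ((4419 + X(79, 81)) + 8364) = -9249 + ((4419 + (79 + 81)) + 8364) = -9249 + ((4419 + 160) + 8364) = -9249 + (4579 + 8364) = -9249 + 12943 = 3694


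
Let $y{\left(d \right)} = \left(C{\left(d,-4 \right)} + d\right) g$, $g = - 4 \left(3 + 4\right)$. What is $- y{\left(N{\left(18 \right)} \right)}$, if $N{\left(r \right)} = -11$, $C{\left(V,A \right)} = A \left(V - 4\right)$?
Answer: $1372$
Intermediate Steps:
$C{\left(V,A \right)} = A \left(-4 + V\right)$
$g = -28$ ($g = \left(-4\right) 7 = -28$)
$y{\left(d \right)} = -448 + 84 d$ ($y{\left(d \right)} = \left(- 4 \left(-4 + d\right) + d\right) \left(-28\right) = \left(\left(16 - 4 d\right) + d\right) \left(-28\right) = \left(16 - 3 d\right) \left(-28\right) = -448 + 84 d$)
$- y{\left(N{\left(18 \right)} \right)} = - (-448 + 84 \left(-11\right)) = - (-448 - 924) = \left(-1\right) \left(-1372\right) = 1372$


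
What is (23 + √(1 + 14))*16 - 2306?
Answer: -1938 + 16*√15 ≈ -1876.0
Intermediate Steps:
(23 + √(1 + 14))*16 - 2306 = (23 + √15)*16 - 2306 = (368 + 16*√15) - 2306 = -1938 + 16*√15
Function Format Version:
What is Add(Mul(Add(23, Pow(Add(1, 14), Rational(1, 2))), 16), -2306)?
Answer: Add(-1938, Mul(16, Pow(15, Rational(1, 2)))) ≈ -1876.0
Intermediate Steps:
Add(Mul(Add(23, Pow(Add(1, 14), Rational(1, 2))), 16), -2306) = Add(Mul(Add(23, Pow(15, Rational(1, 2))), 16), -2306) = Add(Add(368, Mul(16, Pow(15, Rational(1, 2)))), -2306) = Add(-1938, Mul(16, Pow(15, Rational(1, 2))))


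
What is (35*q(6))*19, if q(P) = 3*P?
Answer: 11970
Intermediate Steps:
(35*q(6))*19 = (35*(3*6))*19 = (35*18)*19 = 630*19 = 11970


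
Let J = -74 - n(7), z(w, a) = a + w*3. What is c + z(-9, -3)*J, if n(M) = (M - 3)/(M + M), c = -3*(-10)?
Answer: 15810/7 ≈ 2258.6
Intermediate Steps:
z(w, a) = a + 3*w
c = 30
n(M) = (-3 + M)/(2*M) (n(M) = (-3 + M)/((2*M)) = (-3 + M)*(1/(2*M)) = (-3 + M)/(2*M))
J = -520/7 (J = -74 - (-3 + 7)/(2*7) = -74 - 4/(2*7) = -74 - 1*2/7 = -74 - 2/7 = -520/7 ≈ -74.286)
c + z(-9, -3)*J = 30 + (-3 + 3*(-9))*(-520/7) = 30 + (-3 - 27)*(-520/7) = 30 - 30*(-520/7) = 30 + 15600/7 = 15810/7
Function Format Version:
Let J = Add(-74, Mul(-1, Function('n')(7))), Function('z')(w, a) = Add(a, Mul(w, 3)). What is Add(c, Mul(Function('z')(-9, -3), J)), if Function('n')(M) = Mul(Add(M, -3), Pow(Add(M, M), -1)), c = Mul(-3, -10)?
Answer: Rational(15810, 7) ≈ 2258.6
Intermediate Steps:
Function('z')(w, a) = Add(a, Mul(3, w))
c = 30
Function('n')(M) = Mul(Rational(1, 2), Pow(M, -1), Add(-3, M)) (Function('n')(M) = Mul(Add(-3, M), Pow(Mul(2, M), -1)) = Mul(Add(-3, M), Mul(Rational(1, 2), Pow(M, -1))) = Mul(Rational(1, 2), Pow(M, -1), Add(-3, M)))
J = Rational(-520, 7) (J = Add(-74, Mul(-1, Mul(Rational(1, 2), Pow(7, -1), Add(-3, 7)))) = Add(-74, Mul(-1, Mul(Rational(1, 2), Rational(1, 7), 4))) = Add(-74, Mul(-1, Rational(2, 7))) = Add(-74, Rational(-2, 7)) = Rational(-520, 7) ≈ -74.286)
Add(c, Mul(Function('z')(-9, -3), J)) = Add(30, Mul(Add(-3, Mul(3, -9)), Rational(-520, 7))) = Add(30, Mul(Add(-3, -27), Rational(-520, 7))) = Add(30, Mul(-30, Rational(-520, 7))) = Add(30, Rational(15600, 7)) = Rational(15810, 7)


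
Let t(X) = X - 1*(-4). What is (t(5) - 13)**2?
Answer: 16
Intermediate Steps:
t(X) = 4 + X (t(X) = X + 4 = 4 + X)
(t(5) - 13)**2 = ((4 + 5) - 13)**2 = (9 - 13)**2 = (-4)**2 = 16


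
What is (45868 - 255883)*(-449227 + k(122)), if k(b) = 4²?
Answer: 94341048165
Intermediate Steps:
k(b) = 16
(45868 - 255883)*(-449227 + k(122)) = (45868 - 255883)*(-449227 + 16) = -210015*(-449211) = 94341048165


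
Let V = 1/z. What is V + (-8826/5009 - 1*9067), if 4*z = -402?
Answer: -9130521247/1006809 ≈ -9068.8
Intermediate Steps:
z = -201/2 (z = (1/4)*(-402) = -201/2 ≈ -100.50)
V = -2/201 (V = 1/(-201/2) = -2/201 ≈ -0.0099503)
V + (-8826/5009 - 1*9067) = -2/201 + (-8826/5009 - 1*9067) = -2/201 + (-8826*1/5009 - 9067) = -2/201 + (-8826/5009 - 9067) = -2/201 - 45425429/5009 = -9130521247/1006809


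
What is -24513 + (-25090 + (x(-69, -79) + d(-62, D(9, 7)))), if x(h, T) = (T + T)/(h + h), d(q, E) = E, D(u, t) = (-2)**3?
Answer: -3423080/69 ≈ -49610.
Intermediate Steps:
D(u, t) = -8
x(h, T) = T/h (x(h, T) = (2*T)/((2*h)) = (2*T)*(1/(2*h)) = T/h)
-24513 + (-25090 + (x(-69, -79) + d(-62, D(9, 7)))) = -24513 + (-25090 + (-79/(-69) - 8)) = -24513 + (-25090 + (-79*(-1/69) - 8)) = -24513 + (-25090 + (79/69 - 8)) = -24513 + (-25090 - 473/69) = -24513 - 1731683/69 = -3423080/69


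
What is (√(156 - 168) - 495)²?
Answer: 245013 - 1980*I*√3 ≈ 2.4501e+5 - 3429.5*I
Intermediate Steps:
(√(156 - 168) - 495)² = (√(-12) - 495)² = (2*I*√3 - 495)² = (-495 + 2*I*√3)²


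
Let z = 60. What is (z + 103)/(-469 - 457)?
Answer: -163/926 ≈ -0.17603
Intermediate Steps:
(z + 103)/(-469 - 457) = (60 + 103)/(-469 - 457) = 163/(-926) = 163*(-1/926) = -163/926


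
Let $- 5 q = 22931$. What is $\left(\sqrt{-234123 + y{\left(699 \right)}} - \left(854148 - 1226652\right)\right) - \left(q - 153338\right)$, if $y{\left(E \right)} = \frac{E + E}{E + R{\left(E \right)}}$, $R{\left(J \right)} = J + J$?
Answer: $\frac{2652141}{5} + \frac{i \sqrt{2107101}}{3} \approx 5.3043 \cdot 10^{5} + 483.86 i$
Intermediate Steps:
$q = - \frac{22931}{5}$ ($q = \left(- \frac{1}{5}\right) 22931 = - \frac{22931}{5} \approx -4586.2$)
$R{\left(J \right)} = 2 J$
$y{\left(E \right)} = \frac{2}{3}$ ($y{\left(E \right)} = \frac{E + E}{E + 2 E} = \frac{2 E}{3 E} = 2 E \frac{1}{3 E} = \frac{2}{3}$)
$\left(\sqrt{-234123 + y{\left(699 \right)}} - \left(854148 - 1226652\right)\right) - \left(q - 153338\right) = \left(\sqrt{-234123 + \frac{2}{3}} - \left(854148 - 1226652\right)\right) - \left(- \frac{22931}{5} - 153338\right) = \left(\sqrt{- \frac{702367}{3}} - \left(854148 - 1226652\right)\right) - - \frac{789621}{5} = \left(\frac{i \sqrt{2107101}}{3} - -372504\right) + \frac{789621}{5} = \left(\frac{i \sqrt{2107101}}{3} + 372504\right) + \frac{789621}{5} = \left(372504 + \frac{i \sqrt{2107101}}{3}\right) + \frac{789621}{5} = \frac{2652141}{5} + \frac{i \sqrt{2107101}}{3}$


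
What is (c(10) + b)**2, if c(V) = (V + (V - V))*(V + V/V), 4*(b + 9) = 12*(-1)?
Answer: 9604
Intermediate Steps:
b = -12 (b = -9 + (12*(-1))/4 = -9 + (1/4)*(-12) = -9 - 3 = -12)
c(V) = V*(1 + V) (c(V) = (V + 0)*(V + 1) = V*(1 + V))
(c(10) + b)**2 = (10*(1 + 10) - 12)**2 = (10*11 - 12)**2 = (110 - 12)**2 = 98**2 = 9604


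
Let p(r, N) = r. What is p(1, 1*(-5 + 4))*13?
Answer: 13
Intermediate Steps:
p(1, 1*(-5 + 4))*13 = 1*13 = 13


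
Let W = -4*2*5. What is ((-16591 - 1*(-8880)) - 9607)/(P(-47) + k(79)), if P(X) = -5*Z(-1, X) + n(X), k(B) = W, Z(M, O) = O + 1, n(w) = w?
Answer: -17318/143 ≈ -121.10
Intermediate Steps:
W = -40 (W = -8*5 = -40)
Z(M, O) = 1 + O
k(B) = -40
P(X) = -5 - 4*X (P(X) = -5*(1 + X) + X = (-5 - 5*X) + X = -5 - 4*X)
((-16591 - 1*(-8880)) - 9607)/(P(-47) + k(79)) = ((-16591 - 1*(-8880)) - 9607)/((-5 - 4*(-47)) - 40) = ((-16591 + 8880) - 9607)/((-5 + 188) - 40) = (-7711 - 9607)/(183 - 40) = -17318/143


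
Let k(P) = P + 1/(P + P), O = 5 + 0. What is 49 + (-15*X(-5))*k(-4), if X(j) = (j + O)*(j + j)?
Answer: 49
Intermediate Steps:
O = 5
k(P) = P + 1/(2*P)
X(j) = 2*j*(5 + j) (X(j) = (j + 5)*(j + j) = (5 + j)*(2*j) = 2*j*(5 + j))
49 + (-15*X(-5))*k(-4) = 49 + (-30*(-5)*(5 - 5))*(-4 + (½)/(-4)) = 49 + (-30*(-5)*0)*(-4 + (½)*(-¼)) = 49 + (-15*0)*(-4 - ⅛) = 49 + 0*(-33/8) = 49 + 0 = 49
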